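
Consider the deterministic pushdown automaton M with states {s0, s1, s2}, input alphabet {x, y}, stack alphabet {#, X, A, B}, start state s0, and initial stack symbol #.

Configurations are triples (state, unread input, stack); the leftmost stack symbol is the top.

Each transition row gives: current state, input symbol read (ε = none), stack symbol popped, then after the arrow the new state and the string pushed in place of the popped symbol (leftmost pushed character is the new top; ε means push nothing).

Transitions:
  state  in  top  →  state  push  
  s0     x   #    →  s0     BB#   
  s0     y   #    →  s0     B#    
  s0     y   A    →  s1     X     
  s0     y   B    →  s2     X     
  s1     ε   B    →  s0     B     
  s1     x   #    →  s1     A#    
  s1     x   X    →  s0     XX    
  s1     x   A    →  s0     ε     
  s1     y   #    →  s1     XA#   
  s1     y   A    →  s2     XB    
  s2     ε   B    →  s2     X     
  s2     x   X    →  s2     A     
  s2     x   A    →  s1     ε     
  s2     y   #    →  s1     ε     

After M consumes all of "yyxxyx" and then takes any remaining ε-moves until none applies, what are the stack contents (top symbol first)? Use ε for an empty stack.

(s0, yyxxyx, #)
  read y, top #: go to s0, push B# → (s0, yxxyx, B#)
  read y, top B: go to s2, push X → (s2, xxyx, X#)
  read x, top X: go to s2, push A → (s2, xyx, A#)
  read x, top A: go to s1, push ε → (s1, yx, #)
  read y, top #: go to s1, push XA# → (s1, x, XA#)
  read x, top X: go to s0, push XX → (s0, ε, XXA#)
All input consumed in state s0 with stack XXA#.

XXA#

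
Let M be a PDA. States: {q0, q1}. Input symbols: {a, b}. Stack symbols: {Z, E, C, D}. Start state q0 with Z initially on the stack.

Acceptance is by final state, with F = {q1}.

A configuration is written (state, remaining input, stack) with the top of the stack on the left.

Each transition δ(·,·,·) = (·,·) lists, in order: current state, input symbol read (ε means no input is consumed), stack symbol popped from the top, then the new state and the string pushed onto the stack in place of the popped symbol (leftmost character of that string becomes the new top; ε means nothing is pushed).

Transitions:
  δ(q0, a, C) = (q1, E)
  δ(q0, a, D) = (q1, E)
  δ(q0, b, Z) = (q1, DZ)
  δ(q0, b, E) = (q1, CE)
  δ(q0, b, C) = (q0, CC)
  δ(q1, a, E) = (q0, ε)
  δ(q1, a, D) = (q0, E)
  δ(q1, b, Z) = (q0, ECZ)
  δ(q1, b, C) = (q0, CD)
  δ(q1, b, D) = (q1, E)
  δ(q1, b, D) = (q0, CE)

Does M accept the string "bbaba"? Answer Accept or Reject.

Reject

No computation consumes all input and reaches a final state.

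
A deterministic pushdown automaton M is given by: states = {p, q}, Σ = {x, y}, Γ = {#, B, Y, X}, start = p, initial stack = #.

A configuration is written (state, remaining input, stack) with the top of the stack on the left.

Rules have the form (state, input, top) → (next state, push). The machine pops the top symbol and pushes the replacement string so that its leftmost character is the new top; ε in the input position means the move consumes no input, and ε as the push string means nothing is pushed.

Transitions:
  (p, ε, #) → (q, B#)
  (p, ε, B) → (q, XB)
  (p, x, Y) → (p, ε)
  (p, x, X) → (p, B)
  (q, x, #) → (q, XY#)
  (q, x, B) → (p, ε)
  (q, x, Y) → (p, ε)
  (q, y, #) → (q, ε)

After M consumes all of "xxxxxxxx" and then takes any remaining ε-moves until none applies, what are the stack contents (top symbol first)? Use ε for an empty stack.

(p, xxxxxxxx, #)
  ε-move, top #: go to q, push B# → (q, xxxxxxxx, B#)
  read x, top B: go to p, push ε → (p, xxxxxxx, #)
  ε-move, top #: go to q, push B# → (q, xxxxxxx, B#)
  read x, top B: go to p, push ε → (p, xxxxxx, #)
  ε-move, top #: go to q, push B# → (q, xxxxxx, B#)
  read x, top B: go to p, push ε → (p, xxxxx, #)
  ε-move, top #: go to q, push B# → (q, xxxxx, B#)
  read x, top B: go to p, push ε → (p, xxxx, #)
  ε-move, top #: go to q, push B# → (q, xxxx, B#)
  read x, top B: go to p, push ε → (p, xxx, #)
  ε-move, top #: go to q, push B# → (q, xxx, B#)
  read x, top B: go to p, push ε → (p, xx, #)
  ε-move, top #: go to q, push B# → (q, xx, B#)
  read x, top B: go to p, push ε → (p, x, #)
  ε-move, top #: go to q, push B# → (q, x, B#)
  read x, top B: go to p, push ε → (p, ε, #)
  ε-move, top #: go to q, push B# → (q, ε, B#)
All input consumed in state q with stack B#.

B#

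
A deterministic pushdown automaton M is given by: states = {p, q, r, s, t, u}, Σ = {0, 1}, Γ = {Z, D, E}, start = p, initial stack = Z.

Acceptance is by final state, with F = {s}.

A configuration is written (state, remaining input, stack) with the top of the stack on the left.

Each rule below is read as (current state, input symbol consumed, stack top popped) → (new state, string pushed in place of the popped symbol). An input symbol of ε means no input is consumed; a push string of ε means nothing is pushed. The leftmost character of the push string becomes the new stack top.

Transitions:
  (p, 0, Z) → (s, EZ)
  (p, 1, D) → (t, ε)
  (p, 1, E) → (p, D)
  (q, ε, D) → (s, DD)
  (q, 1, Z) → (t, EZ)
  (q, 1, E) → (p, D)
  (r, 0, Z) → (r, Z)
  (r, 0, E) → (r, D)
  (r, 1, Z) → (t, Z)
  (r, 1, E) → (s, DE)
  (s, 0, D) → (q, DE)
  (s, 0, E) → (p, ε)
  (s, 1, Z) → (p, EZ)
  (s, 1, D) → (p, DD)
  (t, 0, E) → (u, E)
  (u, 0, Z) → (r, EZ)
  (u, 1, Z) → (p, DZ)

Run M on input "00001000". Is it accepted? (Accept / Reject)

(p, 00001000, Z)
  read 0, top Z: go to s, push EZ → (s, 0001000, EZ)
  read 0, top E: go to p, push ε → (p, 001000, Z)
  read 0, top Z: go to s, push EZ → (s, 01000, EZ)
  read 0, top E: go to p, push ε → (p, 1000, Z)
No transition applies at (p, 1000, Z); input not fully consumed.

Reject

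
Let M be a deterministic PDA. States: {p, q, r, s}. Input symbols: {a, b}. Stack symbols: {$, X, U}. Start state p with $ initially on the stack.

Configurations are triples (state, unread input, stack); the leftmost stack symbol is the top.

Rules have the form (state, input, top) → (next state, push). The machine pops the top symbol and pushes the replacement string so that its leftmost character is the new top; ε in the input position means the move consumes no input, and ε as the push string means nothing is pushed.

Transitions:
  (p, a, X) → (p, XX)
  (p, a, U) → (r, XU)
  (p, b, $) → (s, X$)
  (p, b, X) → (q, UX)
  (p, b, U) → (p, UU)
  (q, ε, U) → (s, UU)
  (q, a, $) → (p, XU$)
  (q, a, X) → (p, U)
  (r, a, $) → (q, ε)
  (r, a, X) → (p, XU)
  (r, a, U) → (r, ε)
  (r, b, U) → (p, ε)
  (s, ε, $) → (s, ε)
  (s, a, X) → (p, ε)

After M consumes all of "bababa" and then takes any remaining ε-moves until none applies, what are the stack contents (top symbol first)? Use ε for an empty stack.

$

(p, bababa, $)
  read b, top $: go to s, push X$ → (s, ababa, X$)
  read a, top X: go to p, push ε → (p, baba, $)
  read b, top $: go to s, push X$ → (s, aba, X$)
  read a, top X: go to p, push ε → (p, ba, $)
  read b, top $: go to s, push X$ → (s, a, X$)
  read a, top X: go to p, push ε → (p, ε, $)
All input consumed in state p with stack $.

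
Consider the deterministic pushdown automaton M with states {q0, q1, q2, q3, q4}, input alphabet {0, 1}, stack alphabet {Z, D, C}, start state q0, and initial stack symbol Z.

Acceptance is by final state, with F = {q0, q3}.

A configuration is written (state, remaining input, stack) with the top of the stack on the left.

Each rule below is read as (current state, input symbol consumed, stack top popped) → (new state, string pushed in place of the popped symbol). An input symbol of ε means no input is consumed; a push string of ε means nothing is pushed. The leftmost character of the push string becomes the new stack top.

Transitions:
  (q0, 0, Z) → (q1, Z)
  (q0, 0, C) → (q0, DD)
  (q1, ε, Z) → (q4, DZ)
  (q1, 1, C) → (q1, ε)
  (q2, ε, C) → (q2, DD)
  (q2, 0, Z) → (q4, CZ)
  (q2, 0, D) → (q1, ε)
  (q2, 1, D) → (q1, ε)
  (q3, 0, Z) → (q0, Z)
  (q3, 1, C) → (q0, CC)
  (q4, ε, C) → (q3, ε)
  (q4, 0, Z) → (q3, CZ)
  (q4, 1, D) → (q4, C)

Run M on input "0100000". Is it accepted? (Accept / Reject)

(q0, 0100000, Z)
  read 0, top Z: go to q1, push Z → (q1, 100000, Z)
  ε-move, top Z: go to q4, push DZ → (q4, 100000, DZ)
  read 1, top D: go to q4, push C → (q4, 00000, CZ)
  ε-move, top C: go to q3, push ε → (q3, 00000, Z)
  read 0, top Z: go to q0, push Z → (q0, 0000, Z)
  read 0, top Z: go to q1, push Z → (q1, 000, Z)
  ε-move, top Z: go to q4, push DZ → (q4, 000, DZ)
No transition applies at (q4, 000, DZ); input not fully consumed.

Reject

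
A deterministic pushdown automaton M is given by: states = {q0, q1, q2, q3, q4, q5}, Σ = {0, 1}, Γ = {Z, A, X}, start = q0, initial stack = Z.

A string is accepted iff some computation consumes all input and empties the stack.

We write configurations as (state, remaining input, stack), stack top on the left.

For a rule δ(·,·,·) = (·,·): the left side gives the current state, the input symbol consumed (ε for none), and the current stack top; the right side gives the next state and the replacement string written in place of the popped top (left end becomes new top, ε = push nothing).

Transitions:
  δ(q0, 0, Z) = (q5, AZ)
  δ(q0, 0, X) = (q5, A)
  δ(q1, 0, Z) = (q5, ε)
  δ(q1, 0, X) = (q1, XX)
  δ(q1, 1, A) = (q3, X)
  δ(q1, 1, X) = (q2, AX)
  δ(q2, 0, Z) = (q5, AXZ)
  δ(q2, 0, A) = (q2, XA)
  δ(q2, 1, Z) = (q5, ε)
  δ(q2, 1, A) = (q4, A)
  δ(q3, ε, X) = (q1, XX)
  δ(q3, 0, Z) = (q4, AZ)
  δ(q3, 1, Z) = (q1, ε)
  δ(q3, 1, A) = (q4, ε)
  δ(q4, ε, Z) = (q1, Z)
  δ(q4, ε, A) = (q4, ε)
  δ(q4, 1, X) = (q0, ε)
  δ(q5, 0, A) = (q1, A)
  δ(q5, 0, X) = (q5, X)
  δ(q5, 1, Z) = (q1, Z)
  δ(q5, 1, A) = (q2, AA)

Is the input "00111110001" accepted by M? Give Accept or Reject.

(q0, 00111110001, Z)
  read 0, top Z: go to q5, push AZ → (q5, 0111110001, AZ)
  read 0, top A: go to q1, push A → (q1, 111110001, AZ)
  read 1, top A: go to q3, push X → (q3, 11110001, XZ)
  ε-move, top X: go to q1, push XX → (q1, 11110001, XXZ)
  read 1, top X: go to q2, push AX → (q2, 1110001, AXXZ)
  read 1, top A: go to q4, push A → (q4, 110001, AXXZ)
  ε-move, top A: go to q4, push ε → (q4, 110001, XXZ)
  read 1, top X: go to q0, push ε → (q0, 10001, XZ)
No transition applies at (q0, 10001, XZ); input not fully consumed.

Reject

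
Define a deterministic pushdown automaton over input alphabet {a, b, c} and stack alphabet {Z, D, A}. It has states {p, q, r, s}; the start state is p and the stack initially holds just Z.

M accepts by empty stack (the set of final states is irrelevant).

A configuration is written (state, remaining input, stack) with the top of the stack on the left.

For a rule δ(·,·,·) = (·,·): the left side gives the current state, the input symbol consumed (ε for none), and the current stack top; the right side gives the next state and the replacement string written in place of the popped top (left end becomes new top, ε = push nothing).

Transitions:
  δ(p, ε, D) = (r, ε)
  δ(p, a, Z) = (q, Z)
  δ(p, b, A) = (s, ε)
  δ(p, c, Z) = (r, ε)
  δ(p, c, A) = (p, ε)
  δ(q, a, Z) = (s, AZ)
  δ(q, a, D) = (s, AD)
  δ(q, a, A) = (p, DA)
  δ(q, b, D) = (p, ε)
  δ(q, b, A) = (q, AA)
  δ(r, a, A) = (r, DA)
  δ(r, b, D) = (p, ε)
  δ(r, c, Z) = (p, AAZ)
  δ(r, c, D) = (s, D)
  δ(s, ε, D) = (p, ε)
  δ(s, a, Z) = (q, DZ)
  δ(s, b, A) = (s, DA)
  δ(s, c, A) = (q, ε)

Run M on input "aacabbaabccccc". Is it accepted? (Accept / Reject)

(p, aacabbaabccccc, Z) ⊢ (q, acabbaabccccc, Z) ⊢ (s, cabbaabccccc, AZ) ⊢ (q, abbaabccccc, Z) ⊢ (s, bbaabccccc, AZ) ⊢ (s, baabccccc, DAZ) ⊢ (p, baabccccc, AZ) ⊢ (s, aabccccc, Z) ⊢ (q, abccccc, DZ) ⊢ (s, bccccc, ADZ) ⊢ (s, ccccc, DADZ) ⊢ (p, ccccc, ADZ) ⊢ (p, cccc, DZ) ⊢ (r, cccc, Z) ⊢ (p, ccc, AAZ) ⊢ (p, cc, AZ) ⊢ (p, c, Z) ⊢ (r, ε, ε)
All input consumed and the stack is empty.

Accept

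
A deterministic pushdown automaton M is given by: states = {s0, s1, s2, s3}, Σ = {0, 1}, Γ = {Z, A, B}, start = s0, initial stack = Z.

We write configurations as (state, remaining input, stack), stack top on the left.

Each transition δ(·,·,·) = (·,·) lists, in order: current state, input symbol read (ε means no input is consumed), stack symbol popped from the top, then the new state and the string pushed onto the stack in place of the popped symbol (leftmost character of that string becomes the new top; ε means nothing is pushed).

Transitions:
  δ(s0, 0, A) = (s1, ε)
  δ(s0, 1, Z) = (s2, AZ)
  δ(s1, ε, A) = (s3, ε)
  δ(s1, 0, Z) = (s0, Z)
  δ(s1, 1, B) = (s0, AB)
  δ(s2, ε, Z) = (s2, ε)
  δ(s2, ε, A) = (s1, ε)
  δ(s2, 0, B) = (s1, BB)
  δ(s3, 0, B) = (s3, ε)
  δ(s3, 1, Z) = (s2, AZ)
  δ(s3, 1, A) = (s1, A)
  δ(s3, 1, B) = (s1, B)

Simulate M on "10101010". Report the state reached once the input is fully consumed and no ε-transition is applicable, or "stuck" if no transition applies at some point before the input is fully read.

s0

(s0, 10101010, Z) ⊢ (s2, 0101010, AZ) ⊢ (s1, 0101010, Z) ⊢ (s0, 101010, Z) ⊢ (s2, 01010, AZ) ⊢ (s1, 01010, Z) ⊢ (s0, 1010, Z) ⊢ (s2, 010, AZ) ⊢ (s1, 010, Z) ⊢ (s0, 10, Z) ⊢ (s2, 0, AZ) ⊢ (s1, 0, Z) ⊢ (s0, ε, Z)
All input consumed; M is in state s0.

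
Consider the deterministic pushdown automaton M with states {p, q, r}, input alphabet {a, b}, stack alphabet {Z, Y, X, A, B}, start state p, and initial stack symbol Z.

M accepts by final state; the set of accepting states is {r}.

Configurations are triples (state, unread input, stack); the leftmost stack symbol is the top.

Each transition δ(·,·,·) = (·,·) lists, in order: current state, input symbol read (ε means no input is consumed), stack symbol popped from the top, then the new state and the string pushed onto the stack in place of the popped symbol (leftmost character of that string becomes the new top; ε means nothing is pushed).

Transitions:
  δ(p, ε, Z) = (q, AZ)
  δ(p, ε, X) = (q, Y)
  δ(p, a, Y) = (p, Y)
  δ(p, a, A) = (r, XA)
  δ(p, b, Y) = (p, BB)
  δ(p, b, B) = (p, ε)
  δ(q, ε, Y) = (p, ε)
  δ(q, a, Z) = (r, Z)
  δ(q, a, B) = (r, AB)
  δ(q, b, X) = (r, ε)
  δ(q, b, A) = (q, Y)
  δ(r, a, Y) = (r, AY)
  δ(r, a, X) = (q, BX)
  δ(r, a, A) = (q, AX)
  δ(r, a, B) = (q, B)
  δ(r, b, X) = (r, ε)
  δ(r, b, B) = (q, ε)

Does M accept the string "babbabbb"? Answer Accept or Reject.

(p, babbabbb, Z) ⊢ (q, babbabbb, AZ) ⊢ (q, abbabbb, YZ) ⊢ (p, abbabbb, Z) ⊢ (q, abbabbb, AZ)
No transition applies at (q, abbabbb, AZ); input not fully consumed.

Reject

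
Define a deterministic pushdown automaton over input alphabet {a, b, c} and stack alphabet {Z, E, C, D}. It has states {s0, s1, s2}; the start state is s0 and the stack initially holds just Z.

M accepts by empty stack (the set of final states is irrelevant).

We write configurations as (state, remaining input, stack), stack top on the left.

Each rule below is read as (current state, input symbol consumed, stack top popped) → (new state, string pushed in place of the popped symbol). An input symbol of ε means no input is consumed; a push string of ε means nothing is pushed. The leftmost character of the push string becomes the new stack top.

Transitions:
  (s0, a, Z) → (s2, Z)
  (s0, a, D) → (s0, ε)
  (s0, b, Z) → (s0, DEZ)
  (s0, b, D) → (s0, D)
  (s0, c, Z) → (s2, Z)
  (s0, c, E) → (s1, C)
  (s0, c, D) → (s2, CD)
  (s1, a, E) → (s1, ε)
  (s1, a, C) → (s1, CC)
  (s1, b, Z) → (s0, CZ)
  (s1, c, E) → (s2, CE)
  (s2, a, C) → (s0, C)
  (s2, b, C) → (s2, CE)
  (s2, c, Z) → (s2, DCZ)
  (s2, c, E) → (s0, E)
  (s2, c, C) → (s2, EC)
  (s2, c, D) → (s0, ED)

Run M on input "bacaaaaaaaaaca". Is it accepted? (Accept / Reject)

Reject

(s0, bacaaaaaaaaaca, Z) ⊢ (s0, acaaaaaaaaaca, DEZ) ⊢ (s0, caaaaaaaaaca, EZ) ⊢ (s1, aaaaaaaaaca, CZ) ⊢ (s1, aaaaaaaaca, CCZ) ⊢ (s1, aaaaaaaca, CCCZ) ⊢ (s1, aaaaaaca, CCCCZ) ⊢ (s1, aaaaaca, CCCCCZ) ⊢ (s1, aaaaca, CCCCCCZ) ⊢ (s1, aaaca, CCCCCCCZ) ⊢ (s1, aaca, CCCCCCCCZ) ⊢ (s1, aca, CCCCCCCCCZ) ⊢ (s1, ca, CCCCCCCCCCZ)
No transition applies at (s1, ca, CCCCCCCCCCZ); input not fully consumed.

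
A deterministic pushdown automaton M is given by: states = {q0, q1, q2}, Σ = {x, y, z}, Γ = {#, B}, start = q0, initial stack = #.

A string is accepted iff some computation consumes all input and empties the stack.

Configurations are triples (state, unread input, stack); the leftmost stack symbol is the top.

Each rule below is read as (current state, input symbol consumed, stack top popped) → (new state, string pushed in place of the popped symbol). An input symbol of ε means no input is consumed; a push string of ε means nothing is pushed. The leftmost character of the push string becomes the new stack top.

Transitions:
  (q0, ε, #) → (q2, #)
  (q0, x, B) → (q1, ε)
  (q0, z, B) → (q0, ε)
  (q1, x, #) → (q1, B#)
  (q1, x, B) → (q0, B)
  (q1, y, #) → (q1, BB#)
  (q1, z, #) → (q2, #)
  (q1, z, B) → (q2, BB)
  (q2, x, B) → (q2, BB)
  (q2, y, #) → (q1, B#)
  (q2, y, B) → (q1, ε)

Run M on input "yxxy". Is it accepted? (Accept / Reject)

Reject

(q0, yxxy, #)
  ε-move, top #: go to q2, push # → (q2, yxxy, #)
  read y, top #: go to q1, push B# → (q1, xxy, B#)
  read x, top B: go to q0, push B → (q0, xy, B#)
  read x, top B: go to q1, push ε → (q1, y, #)
  read y, top #: go to q1, push BB# → (q1, ε, BB#)
All input consumed; stack is BB#, not empty, and no further ε-move applies.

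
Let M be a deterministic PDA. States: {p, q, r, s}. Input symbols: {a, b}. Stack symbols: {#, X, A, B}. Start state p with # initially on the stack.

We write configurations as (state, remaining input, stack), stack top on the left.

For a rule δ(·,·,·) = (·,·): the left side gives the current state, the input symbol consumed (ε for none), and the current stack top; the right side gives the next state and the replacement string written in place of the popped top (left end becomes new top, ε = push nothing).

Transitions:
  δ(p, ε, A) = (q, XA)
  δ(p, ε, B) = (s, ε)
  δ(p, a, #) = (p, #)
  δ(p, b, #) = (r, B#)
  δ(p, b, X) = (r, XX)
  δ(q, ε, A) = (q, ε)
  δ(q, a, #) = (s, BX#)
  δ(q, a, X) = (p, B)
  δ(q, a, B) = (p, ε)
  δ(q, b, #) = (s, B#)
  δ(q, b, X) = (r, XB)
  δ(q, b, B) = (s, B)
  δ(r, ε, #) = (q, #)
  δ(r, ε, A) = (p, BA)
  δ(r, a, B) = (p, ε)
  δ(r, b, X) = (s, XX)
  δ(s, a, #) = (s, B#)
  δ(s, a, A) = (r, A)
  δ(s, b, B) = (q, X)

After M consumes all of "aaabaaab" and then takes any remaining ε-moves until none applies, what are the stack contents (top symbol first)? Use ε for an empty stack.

B#

(p, aaabaaab, #)
  read a, top #: go to p, push # → (p, aabaaab, #)
  read a, top #: go to p, push # → (p, abaaab, #)
  read a, top #: go to p, push # → (p, baaab, #)
  read b, top #: go to r, push B# → (r, aaab, B#)
  read a, top B: go to p, push ε → (p, aab, #)
  read a, top #: go to p, push # → (p, ab, #)
  read a, top #: go to p, push # → (p, b, #)
  read b, top #: go to r, push B# → (r, ε, B#)
All input consumed in state r with stack B#.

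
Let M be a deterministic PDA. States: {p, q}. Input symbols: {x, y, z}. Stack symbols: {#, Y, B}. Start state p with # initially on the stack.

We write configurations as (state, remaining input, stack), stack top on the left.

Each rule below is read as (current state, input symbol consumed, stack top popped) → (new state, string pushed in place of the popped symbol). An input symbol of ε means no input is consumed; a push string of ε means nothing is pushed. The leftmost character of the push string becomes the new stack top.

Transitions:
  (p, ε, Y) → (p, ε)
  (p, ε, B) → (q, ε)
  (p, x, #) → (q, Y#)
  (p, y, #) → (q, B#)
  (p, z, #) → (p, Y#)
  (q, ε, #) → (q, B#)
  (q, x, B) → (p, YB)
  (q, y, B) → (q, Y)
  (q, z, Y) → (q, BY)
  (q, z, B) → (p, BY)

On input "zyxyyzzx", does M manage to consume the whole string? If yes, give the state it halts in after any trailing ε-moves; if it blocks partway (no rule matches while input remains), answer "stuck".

(p, zyxyyzzx, #)
  read z, top #: go to p, push Y# → (p, yxyyzzx, Y#)
  ε-move, top Y: go to p, push ε → (p, yxyyzzx, #)
  read y, top #: go to q, push B# → (q, xyyzzx, B#)
  read x, top B: go to p, push YB → (p, yyzzx, YB#)
  ε-move, top Y: go to p, push ε → (p, yyzzx, B#)
  ε-move, top B: go to q, push ε → (q, yyzzx, #)
  ε-move, top #: go to q, push B# → (q, yyzzx, B#)
  read y, top B: go to q, push Y → (q, yzzx, Y#)
No transition for (q, y, top Y); M blocks with input yzzx remaining.

stuck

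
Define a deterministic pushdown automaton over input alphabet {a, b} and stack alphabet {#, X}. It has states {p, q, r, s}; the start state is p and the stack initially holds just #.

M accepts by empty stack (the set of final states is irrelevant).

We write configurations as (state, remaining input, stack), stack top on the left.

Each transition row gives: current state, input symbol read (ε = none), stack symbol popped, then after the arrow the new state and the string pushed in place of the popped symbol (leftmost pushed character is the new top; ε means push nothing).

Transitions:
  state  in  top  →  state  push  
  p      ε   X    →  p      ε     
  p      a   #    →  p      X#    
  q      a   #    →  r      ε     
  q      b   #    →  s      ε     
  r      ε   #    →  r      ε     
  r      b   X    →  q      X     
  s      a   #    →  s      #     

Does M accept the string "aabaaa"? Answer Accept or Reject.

Reject

(p, aabaaa, #)
  read a, top #: go to p, push X# → (p, abaaa, X#)
  ε-move, top X: go to p, push ε → (p, abaaa, #)
  read a, top #: go to p, push X# → (p, baaa, X#)
  ε-move, top X: go to p, push ε → (p, baaa, #)
No transition applies at (p, baaa, #); input not fully consumed.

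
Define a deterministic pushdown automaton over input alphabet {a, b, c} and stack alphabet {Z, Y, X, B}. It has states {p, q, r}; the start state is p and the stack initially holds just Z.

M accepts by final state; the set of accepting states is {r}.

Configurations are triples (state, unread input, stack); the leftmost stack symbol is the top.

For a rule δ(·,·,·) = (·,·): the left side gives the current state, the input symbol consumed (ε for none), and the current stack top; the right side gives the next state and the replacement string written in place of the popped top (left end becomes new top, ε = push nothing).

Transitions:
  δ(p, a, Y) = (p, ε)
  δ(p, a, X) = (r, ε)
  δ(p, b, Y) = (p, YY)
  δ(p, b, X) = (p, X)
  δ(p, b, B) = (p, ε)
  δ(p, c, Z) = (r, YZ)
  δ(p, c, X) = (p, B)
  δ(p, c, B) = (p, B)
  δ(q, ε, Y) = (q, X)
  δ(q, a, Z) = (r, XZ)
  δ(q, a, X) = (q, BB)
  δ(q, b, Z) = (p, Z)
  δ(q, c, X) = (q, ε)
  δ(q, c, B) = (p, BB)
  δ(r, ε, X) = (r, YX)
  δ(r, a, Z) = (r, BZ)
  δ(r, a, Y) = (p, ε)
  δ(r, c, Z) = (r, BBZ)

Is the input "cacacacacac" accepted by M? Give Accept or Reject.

Accept

(p, cacacacacac, Z)
  read c, top Z: go to r, push YZ → (r, acacacacac, YZ)
  read a, top Y: go to p, push ε → (p, cacacacac, Z)
  read c, top Z: go to r, push YZ → (r, acacacac, YZ)
  read a, top Y: go to p, push ε → (p, cacacac, Z)
  read c, top Z: go to r, push YZ → (r, acacac, YZ)
  read a, top Y: go to p, push ε → (p, cacac, Z)
  read c, top Z: go to r, push YZ → (r, acac, YZ)
  read a, top Y: go to p, push ε → (p, cac, Z)
  read c, top Z: go to r, push YZ → (r, ac, YZ)
  read a, top Y: go to p, push ε → (p, c, Z)
  read c, top Z: go to r, push YZ → (r, ε, YZ)
All input consumed; state r ∈ F.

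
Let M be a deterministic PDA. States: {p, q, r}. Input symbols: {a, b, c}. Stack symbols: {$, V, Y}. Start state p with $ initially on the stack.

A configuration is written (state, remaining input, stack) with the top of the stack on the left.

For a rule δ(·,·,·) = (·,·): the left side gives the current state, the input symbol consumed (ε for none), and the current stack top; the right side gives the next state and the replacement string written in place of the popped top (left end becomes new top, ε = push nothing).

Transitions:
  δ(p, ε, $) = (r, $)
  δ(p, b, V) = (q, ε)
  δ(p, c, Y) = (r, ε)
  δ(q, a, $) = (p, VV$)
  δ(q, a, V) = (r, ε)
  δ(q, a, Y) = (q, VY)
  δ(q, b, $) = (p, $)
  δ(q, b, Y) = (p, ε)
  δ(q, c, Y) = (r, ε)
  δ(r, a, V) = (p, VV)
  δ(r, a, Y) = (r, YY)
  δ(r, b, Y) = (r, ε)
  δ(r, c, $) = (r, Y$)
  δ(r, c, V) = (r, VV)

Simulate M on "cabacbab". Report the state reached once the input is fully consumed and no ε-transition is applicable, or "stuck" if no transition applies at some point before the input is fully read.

stuck

(p, cabacbab, $)
  ε-move, top $: go to r, push $ → (r, cabacbab, $)
  read c, top $: go to r, push Y$ → (r, abacbab, Y$)
  read a, top Y: go to r, push YY → (r, bacbab, YY$)
  read b, top Y: go to r, push ε → (r, acbab, Y$)
  read a, top Y: go to r, push YY → (r, cbab, YY$)
No transition for (r, c, top Y); M blocks with input cbab remaining.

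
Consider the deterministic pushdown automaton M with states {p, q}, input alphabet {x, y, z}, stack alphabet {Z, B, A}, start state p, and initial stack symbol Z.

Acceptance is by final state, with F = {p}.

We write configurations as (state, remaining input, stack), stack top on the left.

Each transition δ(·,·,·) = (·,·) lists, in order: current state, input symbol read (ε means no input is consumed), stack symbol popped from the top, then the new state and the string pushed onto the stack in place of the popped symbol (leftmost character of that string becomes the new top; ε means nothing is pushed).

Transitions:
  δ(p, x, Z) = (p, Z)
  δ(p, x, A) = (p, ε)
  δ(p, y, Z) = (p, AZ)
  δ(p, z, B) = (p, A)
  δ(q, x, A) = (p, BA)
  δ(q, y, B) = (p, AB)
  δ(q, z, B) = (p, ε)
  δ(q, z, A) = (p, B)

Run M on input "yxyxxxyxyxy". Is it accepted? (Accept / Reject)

Accept

(p, yxyxxxyxyxy, Z) ⊢ (p, xyxxxyxyxy, AZ) ⊢ (p, yxxxyxyxy, Z) ⊢ (p, xxxyxyxy, AZ) ⊢ (p, xxyxyxy, Z) ⊢ (p, xyxyxy, Z) ⊢ (p, yxyxy, Z) ⊢ (p, xyxy, AZ) ⊢ (p, yxy, Z) ⊢ (p, xy, AZ) ⊢ (p, y, Z) ⊢ (p, ε, AZ)
All input consumed; state p ∈ F.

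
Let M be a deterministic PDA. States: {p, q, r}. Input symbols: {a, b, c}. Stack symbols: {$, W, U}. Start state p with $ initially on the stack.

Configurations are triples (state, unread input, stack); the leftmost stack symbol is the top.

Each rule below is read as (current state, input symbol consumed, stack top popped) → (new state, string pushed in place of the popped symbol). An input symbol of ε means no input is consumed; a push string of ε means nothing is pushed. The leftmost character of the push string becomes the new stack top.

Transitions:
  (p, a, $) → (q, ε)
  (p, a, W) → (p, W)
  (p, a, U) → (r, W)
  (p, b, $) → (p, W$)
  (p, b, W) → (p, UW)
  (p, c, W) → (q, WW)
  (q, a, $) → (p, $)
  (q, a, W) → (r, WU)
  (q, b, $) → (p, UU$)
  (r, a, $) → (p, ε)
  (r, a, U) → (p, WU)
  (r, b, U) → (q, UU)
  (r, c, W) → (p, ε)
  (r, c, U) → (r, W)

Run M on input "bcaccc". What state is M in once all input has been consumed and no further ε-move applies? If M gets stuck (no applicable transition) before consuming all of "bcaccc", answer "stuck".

stuck

(p, bcaccc, $) ⊢ (p, caccc, W$) ⊢ (q, accc, WW$) ⊢ (r, ccc, WUW$) ⊢ (p, cc, UW$)
No transition for (p, c, top U); M blocks with input cc remaining.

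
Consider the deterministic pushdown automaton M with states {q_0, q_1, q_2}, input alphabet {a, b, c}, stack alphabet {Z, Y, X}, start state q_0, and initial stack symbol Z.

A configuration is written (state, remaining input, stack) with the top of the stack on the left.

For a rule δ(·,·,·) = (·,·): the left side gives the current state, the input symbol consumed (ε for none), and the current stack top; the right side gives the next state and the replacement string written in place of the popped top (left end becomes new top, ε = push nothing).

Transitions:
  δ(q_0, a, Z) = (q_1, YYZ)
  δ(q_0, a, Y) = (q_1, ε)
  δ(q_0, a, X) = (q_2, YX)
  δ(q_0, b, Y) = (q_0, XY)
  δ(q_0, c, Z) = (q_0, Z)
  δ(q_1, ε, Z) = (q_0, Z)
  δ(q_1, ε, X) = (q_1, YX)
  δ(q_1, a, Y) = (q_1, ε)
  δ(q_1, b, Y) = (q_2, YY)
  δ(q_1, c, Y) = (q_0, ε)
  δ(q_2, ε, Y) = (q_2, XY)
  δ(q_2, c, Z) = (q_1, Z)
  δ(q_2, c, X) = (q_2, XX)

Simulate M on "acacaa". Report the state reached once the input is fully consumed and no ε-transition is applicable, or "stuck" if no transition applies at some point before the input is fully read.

q_1

(q_0, acacaa, Z) ⊢ (q_1, cacaa, YYZ) ⊢ (q_0, acaa, YZ) ⊢ (q_1, caa, Z) ⊢ (q_0, caa, Z) ⊢ (q_0, aa, Z) ⊢ (q_1, a, YYZ) ⊢ (q_1, ε, YZ)
All input consumed; M is in state q_1.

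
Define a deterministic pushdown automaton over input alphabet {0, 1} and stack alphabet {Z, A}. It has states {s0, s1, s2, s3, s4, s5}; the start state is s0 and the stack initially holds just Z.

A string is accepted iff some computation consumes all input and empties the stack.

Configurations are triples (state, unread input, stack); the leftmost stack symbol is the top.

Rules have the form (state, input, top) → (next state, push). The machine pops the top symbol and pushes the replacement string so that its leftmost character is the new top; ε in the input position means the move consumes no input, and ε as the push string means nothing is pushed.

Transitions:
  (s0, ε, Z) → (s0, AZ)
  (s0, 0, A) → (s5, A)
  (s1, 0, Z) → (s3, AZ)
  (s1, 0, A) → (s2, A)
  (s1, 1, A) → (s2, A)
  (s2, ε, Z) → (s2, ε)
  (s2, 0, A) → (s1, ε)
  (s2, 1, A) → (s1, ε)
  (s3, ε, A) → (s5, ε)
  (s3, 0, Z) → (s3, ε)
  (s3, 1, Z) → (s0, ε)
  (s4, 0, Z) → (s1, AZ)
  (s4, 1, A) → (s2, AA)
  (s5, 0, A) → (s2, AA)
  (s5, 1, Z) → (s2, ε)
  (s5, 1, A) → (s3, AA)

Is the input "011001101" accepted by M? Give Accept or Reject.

(s0, 011001101, Z) ⊢ (s0, 011001101, AZ) ⊢ (s5, 11001101, AZ) ⊢ (s3, 1001101, AAZ) ⊢ (s5, 1001101, AZ) ⊢ (s3, 001101, AAZ) ⊢ (s5, 001101, AZ) ⊢ (s2, 01101, AAZ) ⊢ (s1, 1101, AZ) ⊢ (s2, 101, AZ) ⊢ (s1, 01, Z) ⊢ (s3, 1, AZ) ⊢ (s5, 1, Z) ⊢ (s2, ε, ε)
All input consumed and the stack is empty.

Accept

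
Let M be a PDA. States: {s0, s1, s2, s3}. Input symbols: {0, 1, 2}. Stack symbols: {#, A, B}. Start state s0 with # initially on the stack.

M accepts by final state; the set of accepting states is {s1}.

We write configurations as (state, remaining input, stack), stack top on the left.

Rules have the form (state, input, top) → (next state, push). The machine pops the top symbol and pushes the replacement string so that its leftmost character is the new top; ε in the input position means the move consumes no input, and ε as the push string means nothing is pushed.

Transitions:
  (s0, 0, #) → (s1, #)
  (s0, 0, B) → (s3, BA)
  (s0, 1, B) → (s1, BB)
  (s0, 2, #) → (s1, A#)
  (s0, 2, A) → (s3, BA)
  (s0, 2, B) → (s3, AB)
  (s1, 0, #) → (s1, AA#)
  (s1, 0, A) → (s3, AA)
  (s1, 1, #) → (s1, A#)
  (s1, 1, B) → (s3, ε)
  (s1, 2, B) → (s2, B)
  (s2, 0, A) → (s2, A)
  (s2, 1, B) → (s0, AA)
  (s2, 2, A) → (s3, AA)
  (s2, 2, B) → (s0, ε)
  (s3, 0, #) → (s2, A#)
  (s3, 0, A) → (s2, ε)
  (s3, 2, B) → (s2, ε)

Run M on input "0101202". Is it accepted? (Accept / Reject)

No computation consumes all input and reaches a final state.

Reject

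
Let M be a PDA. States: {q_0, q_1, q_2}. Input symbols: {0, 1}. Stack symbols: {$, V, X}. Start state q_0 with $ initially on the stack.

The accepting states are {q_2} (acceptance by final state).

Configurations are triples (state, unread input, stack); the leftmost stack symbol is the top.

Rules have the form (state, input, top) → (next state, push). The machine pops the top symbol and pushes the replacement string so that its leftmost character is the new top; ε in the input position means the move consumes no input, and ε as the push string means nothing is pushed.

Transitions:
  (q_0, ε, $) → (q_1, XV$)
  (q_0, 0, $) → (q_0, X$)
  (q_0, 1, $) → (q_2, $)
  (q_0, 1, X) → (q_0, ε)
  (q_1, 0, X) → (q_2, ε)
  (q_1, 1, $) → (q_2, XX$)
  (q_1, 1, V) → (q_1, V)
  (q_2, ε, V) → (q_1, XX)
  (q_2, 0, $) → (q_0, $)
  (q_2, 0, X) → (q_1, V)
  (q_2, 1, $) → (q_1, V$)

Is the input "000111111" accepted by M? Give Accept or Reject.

Reject

No computation consumes all input and reaches a final state.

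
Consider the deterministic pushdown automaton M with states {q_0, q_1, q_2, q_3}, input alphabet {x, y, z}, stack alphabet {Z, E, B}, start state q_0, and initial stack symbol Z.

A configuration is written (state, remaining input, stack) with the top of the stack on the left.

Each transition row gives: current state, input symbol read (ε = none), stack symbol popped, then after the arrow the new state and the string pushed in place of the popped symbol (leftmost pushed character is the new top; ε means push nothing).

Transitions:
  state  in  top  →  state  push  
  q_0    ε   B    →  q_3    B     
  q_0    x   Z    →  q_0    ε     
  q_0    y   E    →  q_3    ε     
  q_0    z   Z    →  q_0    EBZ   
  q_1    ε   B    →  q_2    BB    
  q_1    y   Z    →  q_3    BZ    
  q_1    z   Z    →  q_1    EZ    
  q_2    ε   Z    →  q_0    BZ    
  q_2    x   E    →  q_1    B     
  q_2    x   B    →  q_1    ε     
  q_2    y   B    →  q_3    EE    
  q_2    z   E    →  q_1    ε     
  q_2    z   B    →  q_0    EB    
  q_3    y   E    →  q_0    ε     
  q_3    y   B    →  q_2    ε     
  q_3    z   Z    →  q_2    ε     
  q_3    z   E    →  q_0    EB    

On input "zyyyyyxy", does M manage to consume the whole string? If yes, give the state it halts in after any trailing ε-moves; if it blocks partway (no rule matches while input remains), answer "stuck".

stuck

(q_0, zyyyyyxy, Z)
  read z, top Z: go to q_0, push EBZ → (q_0, yyyyyxy, EBZ)
  read y, top E: go to q_3, push ε → (q_3, yyyyxy, BZ)
  read y, top B: go to q_2, push ε → (q_2, yyyxy, Z)
  ε-move, top Z: go to q_0, push BZ → (q_0, yyyxy, BZ)
  ε-move, top B: go to q_3, push B → (q_3, yyyxy, BZ)
  read y, top B: go to q_2, push ε → (q_2, yyxy, Z)
  ε-move, top Z: go to q_0, push BZ → (q_0, yyxy, BZ)
  ε-move, top B: go to q_3, push B → (q_3, yyxy, BZ)
  read y, top B: go to q_2, push ε → (q_2, yxy, Z)
  ε-move, top Z: go to q_0, push BZ → (q_0, yxy, BZ)
  ε-move, top B: go to q_3, push B → (q_3, yxy, BZ)
  read y, top B: go to q_2, push ε → (q_2, xy, Z)
  ε-move, top Z: go to q_0, push BZ → (q_0, xy, BZ)
  ε-move, top B: go to q_3, push B → (q_3, xy, BZ)
No transition for (q_3, x, top B); M blocks with input xy remaining.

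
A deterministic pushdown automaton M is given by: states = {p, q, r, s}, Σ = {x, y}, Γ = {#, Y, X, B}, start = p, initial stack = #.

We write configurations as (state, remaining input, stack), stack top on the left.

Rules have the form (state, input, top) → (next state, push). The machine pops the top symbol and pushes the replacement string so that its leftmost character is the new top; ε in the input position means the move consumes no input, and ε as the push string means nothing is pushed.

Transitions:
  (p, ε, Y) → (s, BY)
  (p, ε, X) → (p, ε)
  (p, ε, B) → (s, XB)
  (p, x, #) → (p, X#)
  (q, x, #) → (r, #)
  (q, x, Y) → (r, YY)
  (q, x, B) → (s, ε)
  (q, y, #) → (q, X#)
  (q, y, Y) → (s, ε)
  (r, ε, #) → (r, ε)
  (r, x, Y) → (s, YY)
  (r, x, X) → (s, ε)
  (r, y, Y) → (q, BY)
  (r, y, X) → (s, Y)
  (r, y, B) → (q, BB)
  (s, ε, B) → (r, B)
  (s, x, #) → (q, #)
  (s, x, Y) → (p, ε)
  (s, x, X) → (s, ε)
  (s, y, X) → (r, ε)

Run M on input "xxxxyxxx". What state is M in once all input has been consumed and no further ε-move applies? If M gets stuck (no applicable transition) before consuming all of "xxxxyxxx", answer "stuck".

stuck

(p, xxxxyxxx, #)
  read x, top #: go to p, push X# → (p, xxxyxxx, X#)
  ε-move, top X: go to p, push ε → (p, xxxyxxx, #)
  read x, top #: go to p, push X# → (p, xxyxxx, X#)
  ε-move, top X: go to p, push ε → (p, xxyxxx, #)
  read x, top #: go to p, push X# → (p, xyxxx, X#)
  ε-move, top X: go to p, push ε → (p, xyxxx, #)
  read x, top #: go to p, push X# → (p, yxxx, X#)
  ε-move, top X: go to p, push ε → (p, yxxx, #)
No transition for (p, y, top #); M blocks with input yxxx remaining.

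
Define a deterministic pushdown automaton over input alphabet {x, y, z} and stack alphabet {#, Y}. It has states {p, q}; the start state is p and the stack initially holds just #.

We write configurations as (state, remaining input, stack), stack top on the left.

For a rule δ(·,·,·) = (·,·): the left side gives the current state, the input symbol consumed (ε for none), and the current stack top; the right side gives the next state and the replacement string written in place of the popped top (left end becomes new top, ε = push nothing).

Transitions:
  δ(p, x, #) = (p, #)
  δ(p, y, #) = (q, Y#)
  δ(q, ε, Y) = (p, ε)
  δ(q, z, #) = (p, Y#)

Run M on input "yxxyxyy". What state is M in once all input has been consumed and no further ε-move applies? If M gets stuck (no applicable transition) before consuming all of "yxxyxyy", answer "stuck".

(p, yxxyxyy, #) ⊢ (q, xxyxyy, Y#) ⊢ (p, xxyxyy, #) ⊢ (p, xyxyy, #) ⊢ (p, yxyy, #) ⊢ (q, xyy, Y#) ⊢ (p, xyy, #) ⊢ (p, yy, #) ⊢ (q, y, Y#) ⊢ (p, y, #) ⊢ (q, ε, Y#) ⊢ (p, ε, #)
All input consumed; M is in state p.

p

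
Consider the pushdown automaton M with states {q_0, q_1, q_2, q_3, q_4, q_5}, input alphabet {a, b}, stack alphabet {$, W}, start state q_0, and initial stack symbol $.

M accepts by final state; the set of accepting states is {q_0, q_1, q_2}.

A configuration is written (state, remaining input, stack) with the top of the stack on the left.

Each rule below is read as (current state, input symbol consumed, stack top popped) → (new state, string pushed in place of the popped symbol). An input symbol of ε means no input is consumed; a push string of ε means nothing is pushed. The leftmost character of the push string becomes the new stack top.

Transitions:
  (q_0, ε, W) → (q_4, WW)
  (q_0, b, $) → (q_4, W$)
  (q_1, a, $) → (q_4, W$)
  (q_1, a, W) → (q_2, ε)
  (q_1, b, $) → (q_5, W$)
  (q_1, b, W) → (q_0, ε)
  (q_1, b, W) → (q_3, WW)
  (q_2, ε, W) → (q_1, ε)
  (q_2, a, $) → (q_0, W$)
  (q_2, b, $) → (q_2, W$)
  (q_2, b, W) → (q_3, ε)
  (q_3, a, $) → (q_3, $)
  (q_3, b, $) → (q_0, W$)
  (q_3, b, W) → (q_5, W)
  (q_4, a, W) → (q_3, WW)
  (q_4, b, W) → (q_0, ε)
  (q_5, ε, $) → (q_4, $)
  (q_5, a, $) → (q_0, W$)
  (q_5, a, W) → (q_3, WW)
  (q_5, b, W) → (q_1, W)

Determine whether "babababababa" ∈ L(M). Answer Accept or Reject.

No computation consumes all input and reaches a final state.

Reject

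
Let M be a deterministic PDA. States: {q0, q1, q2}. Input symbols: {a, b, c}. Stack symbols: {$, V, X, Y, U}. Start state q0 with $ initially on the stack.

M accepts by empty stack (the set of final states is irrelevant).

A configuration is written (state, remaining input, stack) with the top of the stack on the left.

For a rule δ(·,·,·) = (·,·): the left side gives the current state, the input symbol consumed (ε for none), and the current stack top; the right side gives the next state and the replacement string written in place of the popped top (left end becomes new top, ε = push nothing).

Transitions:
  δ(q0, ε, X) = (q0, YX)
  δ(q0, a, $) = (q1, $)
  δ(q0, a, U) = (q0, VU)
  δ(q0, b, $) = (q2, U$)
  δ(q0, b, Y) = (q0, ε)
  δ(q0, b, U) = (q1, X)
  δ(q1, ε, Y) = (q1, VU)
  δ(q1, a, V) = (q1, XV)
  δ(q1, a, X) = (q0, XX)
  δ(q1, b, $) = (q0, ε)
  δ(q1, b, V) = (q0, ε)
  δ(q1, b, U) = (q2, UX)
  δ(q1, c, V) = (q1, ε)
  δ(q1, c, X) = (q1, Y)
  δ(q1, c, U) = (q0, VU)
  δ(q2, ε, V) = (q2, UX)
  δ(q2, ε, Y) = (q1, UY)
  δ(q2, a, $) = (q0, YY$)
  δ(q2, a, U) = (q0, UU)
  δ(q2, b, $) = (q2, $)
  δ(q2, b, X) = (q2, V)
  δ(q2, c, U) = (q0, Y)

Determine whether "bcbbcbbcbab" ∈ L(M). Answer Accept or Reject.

(q0, bcbbcbbcbab, $) ⊢ (q2, cbbcbbcbab, U$) ⊢ (q0, bbcbbcbab, Y$) ⊢ (q0, bcbbcbab, $) ⊢ (q2, cbbcbab, U$) ⊢ (q0, bbcbab, Y$) ⊢ (q0, bcbab, $) ⊢ (q2, cbab, U$) ⊢ (q0, bab, Y$) ⊢ (q0, ab, $) ⊢ (q1, b, $) ⊢ (q0, ε, ε)
All input consumed and the stack is empty.

Accept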